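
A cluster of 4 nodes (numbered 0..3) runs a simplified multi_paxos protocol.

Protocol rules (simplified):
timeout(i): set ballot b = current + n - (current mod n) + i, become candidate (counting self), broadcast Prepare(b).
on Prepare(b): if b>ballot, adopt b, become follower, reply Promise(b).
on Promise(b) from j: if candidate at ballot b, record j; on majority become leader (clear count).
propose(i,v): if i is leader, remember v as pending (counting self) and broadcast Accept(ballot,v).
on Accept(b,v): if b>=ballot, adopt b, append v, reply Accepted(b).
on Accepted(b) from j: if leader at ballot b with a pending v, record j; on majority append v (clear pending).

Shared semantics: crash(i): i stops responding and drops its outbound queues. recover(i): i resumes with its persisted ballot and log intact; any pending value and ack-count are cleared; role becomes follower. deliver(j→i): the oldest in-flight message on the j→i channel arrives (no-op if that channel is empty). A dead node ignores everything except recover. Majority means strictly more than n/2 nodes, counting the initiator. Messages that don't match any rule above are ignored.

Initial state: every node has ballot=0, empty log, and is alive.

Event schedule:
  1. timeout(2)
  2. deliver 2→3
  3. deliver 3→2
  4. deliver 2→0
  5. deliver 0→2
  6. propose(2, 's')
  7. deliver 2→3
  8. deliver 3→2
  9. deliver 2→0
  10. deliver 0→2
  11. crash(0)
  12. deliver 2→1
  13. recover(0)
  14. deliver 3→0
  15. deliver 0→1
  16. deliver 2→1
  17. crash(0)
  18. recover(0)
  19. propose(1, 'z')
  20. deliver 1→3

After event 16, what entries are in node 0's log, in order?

step 1 timeout(2): 2={cand,b=6,log=-}
step 2 deliver 2→3: 3={foll,b=6,log=-}
step 3 deliver 3→2: —
step 4 deliver 2→0: 0={foll,b=6,log=-}
step 5 deliver 0→2: 2={lead,b=6,log=-}
step 6 propose(2,'s'): —
step 7 deliver 2→3: 3={foll,b=6,log=s}
step 8 deliver 3→2: —
step 9 deliver 2→0: 0={foll,b=6,log=s}
step 10 deliver 0→2: 2={lead,b=6,log=s}
step 11 crash(0): 0={✗foll,b=6,log=s}
step 12 deliver 2→1: 1={foll,b=6,log=-}
step 13 recover(0): 0={foll,b=6,log=s}
step 14 deliver 3→0: —
step 15 deliver 0→1: —
step 16 deliver 2→1: 1={foll,b=6,log=s}

s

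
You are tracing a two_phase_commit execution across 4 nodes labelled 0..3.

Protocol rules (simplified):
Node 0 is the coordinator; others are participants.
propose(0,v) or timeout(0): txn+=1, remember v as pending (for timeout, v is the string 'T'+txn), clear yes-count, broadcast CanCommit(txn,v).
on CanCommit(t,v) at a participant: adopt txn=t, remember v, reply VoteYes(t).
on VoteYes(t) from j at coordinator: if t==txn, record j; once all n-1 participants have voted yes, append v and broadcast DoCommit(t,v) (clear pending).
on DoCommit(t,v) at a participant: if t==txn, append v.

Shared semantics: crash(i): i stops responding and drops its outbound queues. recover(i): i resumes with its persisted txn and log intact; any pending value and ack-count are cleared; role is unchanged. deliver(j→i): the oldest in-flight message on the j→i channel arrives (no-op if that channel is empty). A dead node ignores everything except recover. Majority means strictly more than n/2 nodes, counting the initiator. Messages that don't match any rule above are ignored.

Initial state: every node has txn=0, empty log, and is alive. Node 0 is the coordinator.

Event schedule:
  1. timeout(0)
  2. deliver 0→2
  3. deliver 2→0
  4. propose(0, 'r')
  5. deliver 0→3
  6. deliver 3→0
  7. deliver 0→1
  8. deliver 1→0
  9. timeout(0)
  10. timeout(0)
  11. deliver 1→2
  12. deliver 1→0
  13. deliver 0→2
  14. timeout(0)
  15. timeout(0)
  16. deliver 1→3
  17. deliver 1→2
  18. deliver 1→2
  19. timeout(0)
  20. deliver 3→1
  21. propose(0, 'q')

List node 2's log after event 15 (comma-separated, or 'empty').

empty

after 1 — timeout(0): n0:coor/t1/[-]
after 2 — deliver 0→2: n2:part/t1/[-]
after 3 — deliver 2→0: ·
after 4 — propose(0,'r'): n0:coor/t2/[-]
after 5 — deliver 0→3: n3:part/t1/[-]
after 6 — deliver 3→0: ·
after 7 — deliver 0→1: n1:part/t1/[-]
after 8 — deliver 1→0: ·
after 9 — timeout(0): n0:coor/t3/[-]
after 10 — timeout(0): n0:coor/t4/[-]
after 11 — deliver 1→2: ·
after 12 — deliver 1→0: ·
after 13 — deliver 0→2: n2:part/t2/[-]
after 14 — timeout(0): n0:coor/t5/[-]
after 15 — timeout(0): n0:coor/t6/[-]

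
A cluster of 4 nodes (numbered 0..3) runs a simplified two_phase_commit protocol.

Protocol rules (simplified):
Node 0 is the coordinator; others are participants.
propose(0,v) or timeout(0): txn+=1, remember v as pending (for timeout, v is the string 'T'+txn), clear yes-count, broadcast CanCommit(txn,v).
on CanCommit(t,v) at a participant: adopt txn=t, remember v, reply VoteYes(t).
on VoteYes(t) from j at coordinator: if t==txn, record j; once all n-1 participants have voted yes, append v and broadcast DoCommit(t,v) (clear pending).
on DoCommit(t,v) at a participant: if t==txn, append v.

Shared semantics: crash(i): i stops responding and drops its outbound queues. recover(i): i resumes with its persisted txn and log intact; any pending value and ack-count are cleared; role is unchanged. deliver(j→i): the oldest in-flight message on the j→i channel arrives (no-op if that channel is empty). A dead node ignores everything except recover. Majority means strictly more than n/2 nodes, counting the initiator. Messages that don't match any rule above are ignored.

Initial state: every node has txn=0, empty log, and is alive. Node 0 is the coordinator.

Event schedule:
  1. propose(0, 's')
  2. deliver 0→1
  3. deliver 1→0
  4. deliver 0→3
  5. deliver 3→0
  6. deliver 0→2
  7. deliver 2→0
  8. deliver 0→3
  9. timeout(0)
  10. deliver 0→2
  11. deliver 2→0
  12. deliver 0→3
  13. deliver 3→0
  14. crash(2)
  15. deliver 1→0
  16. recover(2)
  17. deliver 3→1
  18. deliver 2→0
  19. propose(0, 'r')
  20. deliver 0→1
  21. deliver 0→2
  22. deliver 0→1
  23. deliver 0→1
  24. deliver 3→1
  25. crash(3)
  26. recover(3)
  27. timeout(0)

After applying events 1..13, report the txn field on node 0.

step 1 propose(0,'s'): 0={coor,t=1,log=-}
step 2 deliver 0→1: 1={part,t=1,log=-}
step 3 deliver 1→0: —
step 4 deliver 0→3: 3={part,t=1,log=-}
step 5 deliver 3→0: —
step 6 deliver 0→2: 2={part,t=1,log=-}
step 7 deliver 2→0: 0={coor,t=1,log=s}
step 8 deliver 0→3: 3={part,t=1,log=s}
step 9 timeout(0): 0={coor,t=2,log=s}
step 10 deliver 0→2: 2={part,t=1,log=s}
step 11 deliver 2→0: —
step 12 deliver 0→3: 3={part,t=2,log=s}
step 13 deliver 3→0: —

2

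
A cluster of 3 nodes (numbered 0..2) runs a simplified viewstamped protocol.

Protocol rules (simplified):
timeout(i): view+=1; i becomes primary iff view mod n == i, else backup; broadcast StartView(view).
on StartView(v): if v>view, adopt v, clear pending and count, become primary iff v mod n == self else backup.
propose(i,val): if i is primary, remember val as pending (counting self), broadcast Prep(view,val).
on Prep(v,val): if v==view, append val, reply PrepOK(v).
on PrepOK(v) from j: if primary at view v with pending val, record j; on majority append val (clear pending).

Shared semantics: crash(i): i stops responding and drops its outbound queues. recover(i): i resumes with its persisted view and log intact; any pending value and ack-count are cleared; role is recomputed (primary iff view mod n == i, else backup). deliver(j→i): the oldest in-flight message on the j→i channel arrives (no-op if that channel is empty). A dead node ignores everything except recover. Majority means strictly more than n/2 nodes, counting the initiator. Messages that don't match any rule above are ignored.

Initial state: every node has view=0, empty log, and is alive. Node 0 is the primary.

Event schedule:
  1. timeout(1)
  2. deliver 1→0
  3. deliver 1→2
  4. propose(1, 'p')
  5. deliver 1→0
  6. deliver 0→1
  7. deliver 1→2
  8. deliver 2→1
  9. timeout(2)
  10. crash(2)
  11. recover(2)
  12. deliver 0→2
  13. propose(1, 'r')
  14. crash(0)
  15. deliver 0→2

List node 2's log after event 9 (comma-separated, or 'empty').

p

step 1 timeout(1): 1={prim,v=1,log=-}
step 2 deliver 1→0: 0={back,v=1,log=-}
step 3 deliver 1→2: 2={back,v=1,log=-}
step 4 propose(1,'p'): —
step 5 deliver 1→0: 0={back,v=1,log=p}
step 6 deliver 0→1: 1={prim,v=1,log=p}
step 7 deliver 1→2: 2={back,v=1,log=p}
step 8 deliver 2→1: —
step 9 timeout(2): 2={prim,v=2,log=p}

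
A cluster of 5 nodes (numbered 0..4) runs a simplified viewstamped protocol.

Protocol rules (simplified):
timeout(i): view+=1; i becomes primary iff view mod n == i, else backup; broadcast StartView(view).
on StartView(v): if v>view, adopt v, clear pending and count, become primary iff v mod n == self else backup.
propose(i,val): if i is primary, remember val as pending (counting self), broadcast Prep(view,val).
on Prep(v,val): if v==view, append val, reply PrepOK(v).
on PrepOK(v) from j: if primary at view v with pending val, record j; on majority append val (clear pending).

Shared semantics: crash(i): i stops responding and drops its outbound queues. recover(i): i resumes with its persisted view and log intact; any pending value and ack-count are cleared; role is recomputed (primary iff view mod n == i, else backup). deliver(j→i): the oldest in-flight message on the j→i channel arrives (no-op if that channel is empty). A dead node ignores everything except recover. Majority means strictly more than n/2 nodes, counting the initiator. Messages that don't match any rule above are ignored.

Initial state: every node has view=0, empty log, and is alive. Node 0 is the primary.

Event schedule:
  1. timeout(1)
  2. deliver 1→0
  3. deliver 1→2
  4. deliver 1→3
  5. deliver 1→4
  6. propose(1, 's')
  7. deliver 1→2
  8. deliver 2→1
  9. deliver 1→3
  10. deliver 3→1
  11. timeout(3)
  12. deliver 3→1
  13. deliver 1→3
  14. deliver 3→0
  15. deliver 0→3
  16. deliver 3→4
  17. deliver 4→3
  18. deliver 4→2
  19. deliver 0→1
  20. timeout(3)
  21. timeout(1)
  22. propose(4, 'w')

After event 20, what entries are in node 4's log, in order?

empty

[1] timeout(1) → N1(prim v1 [-])
[2] deliver 1→0 → N0(back v1 [-])
[3] deliver 1→2 → N2(back v1 [-])
[4] deliver 1→3 → N3(back v1 [-])
[5] deliver 1→4 → N4(back v1 [-])
[6] propose(1,'s') → ∅
[7] deliver 1→2 → N2(back v1 [s])
[8] deliver 2→1 → ∅
[9] deliver 1→3 → N3(back v1 [s])
[10] deliver 3→1 → N1(prim v1 [s])
[11] timeout(3) → N3(back v2 [s])
[12] deliver 3→1 → N1(back v2 [s])
[13] deliver 1→3 → ∅
[14] deliver 3→0 → N0(back v2 [-])
[15] deliver 0→3 → ∅
[16] deliver 3→4 → N4(back v2 [-])
[17] deliver 4→3 → ∅
[18] deliver 4→2 → ∅
[19] deliver 0→1 → ∅
[20] timeout(3) → N3(prim v3 [s])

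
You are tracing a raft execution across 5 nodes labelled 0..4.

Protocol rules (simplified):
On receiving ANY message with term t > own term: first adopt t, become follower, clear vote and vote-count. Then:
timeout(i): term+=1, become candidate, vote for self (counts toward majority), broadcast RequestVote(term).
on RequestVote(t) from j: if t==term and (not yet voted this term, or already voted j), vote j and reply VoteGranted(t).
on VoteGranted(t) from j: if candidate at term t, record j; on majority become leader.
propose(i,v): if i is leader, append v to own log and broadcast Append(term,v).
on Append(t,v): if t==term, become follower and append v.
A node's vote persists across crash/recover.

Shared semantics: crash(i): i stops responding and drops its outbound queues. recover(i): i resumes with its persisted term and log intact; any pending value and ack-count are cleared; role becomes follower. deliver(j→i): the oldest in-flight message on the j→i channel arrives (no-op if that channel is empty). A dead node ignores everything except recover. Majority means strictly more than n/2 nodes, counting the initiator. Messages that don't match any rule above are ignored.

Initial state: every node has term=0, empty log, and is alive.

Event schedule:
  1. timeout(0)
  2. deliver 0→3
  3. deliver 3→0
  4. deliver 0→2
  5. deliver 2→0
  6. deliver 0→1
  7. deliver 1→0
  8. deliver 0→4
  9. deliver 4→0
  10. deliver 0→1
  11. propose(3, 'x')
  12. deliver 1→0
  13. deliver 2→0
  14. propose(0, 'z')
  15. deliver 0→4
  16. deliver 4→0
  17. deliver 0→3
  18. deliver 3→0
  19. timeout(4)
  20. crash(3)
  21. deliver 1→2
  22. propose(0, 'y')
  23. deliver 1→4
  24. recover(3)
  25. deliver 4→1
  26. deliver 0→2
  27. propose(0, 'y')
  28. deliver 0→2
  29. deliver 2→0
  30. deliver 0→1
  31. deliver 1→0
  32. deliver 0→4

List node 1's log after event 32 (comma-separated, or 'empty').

[1] timeout(0) → N0(cand t1 [-])
[2] deliver 0→3 → N3(foll t1 [-])
[3] deliver 3→0 → ∅
[4] deliver 0→2 → N2(foll t1 [-])
[5] deliver 2→0 → N0(lead t1 [-])
[6] deliver 0→1 → N1(foll t1 [-])
[7] deliver 1→0 → ∅
[8] deliver 0→4 → N4(foll t1 [-])
[9] deliver 4→0 → ∅
[10] deliver 0→1 → ∅
[11] propose(3,'x') → ∅
[12] deliver 1→0 → ∅
[13] deliver 2→0 → ∅
[14] propose(0,'z') → N0(lead t1 [z])
[15] deliver 0→4 → N4(foll t1 [z])
[16] deliver 4→0 → ∅
[17] deliver 0→3 → N3(foll t1 [z])
[18] deliver 3→0 → ∅
[19] timeout(4) → N4(cand t2 [z])
[20] crash(3) → N3(✗foll t1 [z])
[21] deliver 1→2 → ∅
[22] propose(0,'y') → N0(lead t1 [z,y])
[23] deliver 1→4 → ∅
[24] recover(3) → N3(foll t1 [z])
[25] deliver 4→1 → N1(foll t2 [-])
[26] deliver 0→2 → N2(foll t1 [z])
[27] propose(0,'y') → N0(lead t1 [z,y,y])
[28] deliver 0→2 → N2(foll t1 [z,y])
[29] deliver 2→0 → ∅
[30] deliver 0→1 → ∅
[31] deliver 1→0 → ∅
[32] deliver 0→4 → ∅

empty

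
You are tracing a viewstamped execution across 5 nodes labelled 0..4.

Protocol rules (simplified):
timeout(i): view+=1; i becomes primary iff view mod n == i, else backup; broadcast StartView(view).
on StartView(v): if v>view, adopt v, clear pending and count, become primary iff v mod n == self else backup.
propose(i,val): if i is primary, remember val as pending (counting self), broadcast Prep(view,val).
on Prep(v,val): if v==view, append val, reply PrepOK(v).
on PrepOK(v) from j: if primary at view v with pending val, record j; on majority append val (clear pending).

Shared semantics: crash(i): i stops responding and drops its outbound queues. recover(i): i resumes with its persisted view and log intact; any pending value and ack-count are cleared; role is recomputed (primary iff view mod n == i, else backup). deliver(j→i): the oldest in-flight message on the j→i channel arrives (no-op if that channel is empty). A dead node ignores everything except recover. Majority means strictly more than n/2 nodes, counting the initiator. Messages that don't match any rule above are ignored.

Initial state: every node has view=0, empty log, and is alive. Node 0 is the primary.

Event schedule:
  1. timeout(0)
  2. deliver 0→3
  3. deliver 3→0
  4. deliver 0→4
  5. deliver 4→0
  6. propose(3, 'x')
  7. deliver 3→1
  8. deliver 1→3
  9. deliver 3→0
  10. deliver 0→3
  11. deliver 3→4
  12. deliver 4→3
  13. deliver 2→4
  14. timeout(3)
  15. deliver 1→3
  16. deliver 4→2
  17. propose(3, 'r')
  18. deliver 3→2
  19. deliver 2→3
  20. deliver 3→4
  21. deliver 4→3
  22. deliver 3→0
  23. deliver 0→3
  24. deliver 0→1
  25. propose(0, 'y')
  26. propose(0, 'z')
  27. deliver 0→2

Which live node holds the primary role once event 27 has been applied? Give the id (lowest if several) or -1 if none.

e1 timeout(0): 0[back,v=1,-]
e2 deliver 0→3: 3[back,v=1,-]
e3 deliver 3→0: ·
e4 deliver 0→4: 4[back,v=1,-]
e5 deliver 4→0: ·
e6 propose(3,'x'): ·
e7 deliver 3→1: ·
e8 deliver 1→3: ·
e9 deliver 3→0: ·
e10 deliver 0→3: ·
e11 deliver 3→4: ·
e12 deliver 4→3: ·
e13 deliver 2→4: ·
e14 timeout(3): 3[back,v=2,-]
e15 deliver 1→3: ·
e16 deliver 4→2: ·
e17 propose(3,'r'): ·
e18 deliver 3→2: 2[prim,v=2,-]
e19 deliver 2→3: ·
e20 deliver 3→4: 4[back,v=2,-]
e21 deliver 4→3: ·
e22 deliver 3→0: 0[back,v=2,-]
e23 deliver 0→3: ·
e24 deliver 0→1: 1[prim,v=1,-]
e25 propose(0,'y'): ·
e26 propose(0,'z'): ·
e27 deliver 0→2: ·

1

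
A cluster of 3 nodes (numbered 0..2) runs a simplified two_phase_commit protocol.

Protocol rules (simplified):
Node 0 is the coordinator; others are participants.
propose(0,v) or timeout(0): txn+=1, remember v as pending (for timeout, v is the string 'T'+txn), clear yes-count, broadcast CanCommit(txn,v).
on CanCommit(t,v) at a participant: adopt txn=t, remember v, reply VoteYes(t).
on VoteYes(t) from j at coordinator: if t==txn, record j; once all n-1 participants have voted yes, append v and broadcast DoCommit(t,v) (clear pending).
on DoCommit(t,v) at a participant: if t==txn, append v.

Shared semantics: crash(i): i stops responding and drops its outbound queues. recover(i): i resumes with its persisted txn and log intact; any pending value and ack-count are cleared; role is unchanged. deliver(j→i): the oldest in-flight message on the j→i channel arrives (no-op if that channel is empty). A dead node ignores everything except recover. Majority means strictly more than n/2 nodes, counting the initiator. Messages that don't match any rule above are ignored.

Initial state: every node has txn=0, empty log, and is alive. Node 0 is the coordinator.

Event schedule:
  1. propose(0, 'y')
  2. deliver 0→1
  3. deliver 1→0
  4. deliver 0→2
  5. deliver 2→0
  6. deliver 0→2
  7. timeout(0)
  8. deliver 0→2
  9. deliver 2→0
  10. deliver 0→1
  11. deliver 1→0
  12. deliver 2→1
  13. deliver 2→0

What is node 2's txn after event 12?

e1 propose(0,'y'): 0[coor,t=1,-]
e2 deliver 0→1: 1[part,t=1,-]
e3 deliver 1→0: ·
e4 deliver 0→2: 2[part,t=1,-]
e5 deliver 2→0: 0[coor,t=1,y]
e6 deliver 0→2: 2[part,t=1,y]
e7 timeout(0): 0[coor,t=2,y]
e8 deliver 0→2: 2[part,t=2,y]
e9 deliver 2→0: ·
e10 deliver 0→1: 1[part,t=1,y]
e11 deliver 1→0: ·
e12 deliver 2→1: ·

2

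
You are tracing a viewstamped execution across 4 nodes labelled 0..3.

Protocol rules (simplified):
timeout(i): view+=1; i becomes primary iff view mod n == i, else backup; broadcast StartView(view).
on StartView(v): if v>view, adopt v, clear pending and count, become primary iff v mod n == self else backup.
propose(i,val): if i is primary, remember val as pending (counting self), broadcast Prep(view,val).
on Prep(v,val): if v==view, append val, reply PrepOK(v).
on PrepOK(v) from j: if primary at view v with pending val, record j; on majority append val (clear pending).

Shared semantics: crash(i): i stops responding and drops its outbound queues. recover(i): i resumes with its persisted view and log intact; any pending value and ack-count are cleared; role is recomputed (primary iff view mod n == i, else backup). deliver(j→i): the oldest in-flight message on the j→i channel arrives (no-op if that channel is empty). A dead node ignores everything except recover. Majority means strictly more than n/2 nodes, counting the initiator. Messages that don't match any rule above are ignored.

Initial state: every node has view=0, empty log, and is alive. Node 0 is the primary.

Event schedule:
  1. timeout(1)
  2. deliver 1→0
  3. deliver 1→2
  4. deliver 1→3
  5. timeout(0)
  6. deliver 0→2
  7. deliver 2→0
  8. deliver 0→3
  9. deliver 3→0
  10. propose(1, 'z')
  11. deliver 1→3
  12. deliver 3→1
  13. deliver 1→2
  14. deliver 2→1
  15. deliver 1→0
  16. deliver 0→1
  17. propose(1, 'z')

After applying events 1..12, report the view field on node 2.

2

step 1 timeout(1): 1={prim,v=1,log=-}
step 2 deliver 1→0: 0={back,v=1,log=-}
step 3 deliver 1→2: 2={back,v=1,log=-}
step 4 deliver 1→3: 3={back,v=1,log=-}
step 5 timeout(0): 0={back,v=2,log=-}
step 6 deliver 0→2: 2={prim,v=2,log=-}
step 7 deliver 2→0: —
step 8 deliver 0→3: 3={back,v=2,log=-}
step 9 deliver 3→0: —
step 10 propose(1,'z'): —
step 11 deliver 1→3: —
step 12 deliver 3→1: —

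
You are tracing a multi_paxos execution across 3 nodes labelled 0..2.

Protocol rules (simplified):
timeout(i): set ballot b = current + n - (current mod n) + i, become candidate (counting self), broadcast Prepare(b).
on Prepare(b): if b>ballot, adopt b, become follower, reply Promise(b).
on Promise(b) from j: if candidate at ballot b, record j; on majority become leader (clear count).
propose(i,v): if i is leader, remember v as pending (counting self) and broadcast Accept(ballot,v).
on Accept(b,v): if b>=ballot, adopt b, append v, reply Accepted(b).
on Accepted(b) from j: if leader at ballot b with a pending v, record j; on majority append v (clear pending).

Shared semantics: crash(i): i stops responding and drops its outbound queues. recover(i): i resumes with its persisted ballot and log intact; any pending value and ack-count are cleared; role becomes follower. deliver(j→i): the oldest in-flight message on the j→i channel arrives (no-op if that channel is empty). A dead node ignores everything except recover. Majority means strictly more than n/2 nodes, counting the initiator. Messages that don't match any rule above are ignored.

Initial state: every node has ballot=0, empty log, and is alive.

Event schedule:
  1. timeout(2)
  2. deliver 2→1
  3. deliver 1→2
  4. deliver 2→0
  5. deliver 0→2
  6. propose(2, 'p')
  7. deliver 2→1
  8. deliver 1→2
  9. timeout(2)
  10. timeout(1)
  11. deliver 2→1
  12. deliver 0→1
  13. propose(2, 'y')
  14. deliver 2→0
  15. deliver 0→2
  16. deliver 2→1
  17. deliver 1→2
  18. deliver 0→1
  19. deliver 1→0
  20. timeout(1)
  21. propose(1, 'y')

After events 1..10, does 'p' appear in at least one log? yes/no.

yes

step 1 timeout(2): 2={cand,b=5,log=-}
step 2 deliver 2→1: 1={foll,b=5,log=-}
step 3 deliver 1→2: 2={lead,b=5,log=-}
step 4 deliver 2→0: 0={foll,b=5,log=-}
step 5 deliver 0→2: —
step 6 propose(2,'p'): —
step 7 deliver 2→1: 1={foll,b=5,log=p}
step 8 deliver 1→2: 2={lead,b=5,log=p}
step 9 timeout(2): 2={cand,b=8,log=p}
step 10 timeout(1): 1={cand,b=7,log=p}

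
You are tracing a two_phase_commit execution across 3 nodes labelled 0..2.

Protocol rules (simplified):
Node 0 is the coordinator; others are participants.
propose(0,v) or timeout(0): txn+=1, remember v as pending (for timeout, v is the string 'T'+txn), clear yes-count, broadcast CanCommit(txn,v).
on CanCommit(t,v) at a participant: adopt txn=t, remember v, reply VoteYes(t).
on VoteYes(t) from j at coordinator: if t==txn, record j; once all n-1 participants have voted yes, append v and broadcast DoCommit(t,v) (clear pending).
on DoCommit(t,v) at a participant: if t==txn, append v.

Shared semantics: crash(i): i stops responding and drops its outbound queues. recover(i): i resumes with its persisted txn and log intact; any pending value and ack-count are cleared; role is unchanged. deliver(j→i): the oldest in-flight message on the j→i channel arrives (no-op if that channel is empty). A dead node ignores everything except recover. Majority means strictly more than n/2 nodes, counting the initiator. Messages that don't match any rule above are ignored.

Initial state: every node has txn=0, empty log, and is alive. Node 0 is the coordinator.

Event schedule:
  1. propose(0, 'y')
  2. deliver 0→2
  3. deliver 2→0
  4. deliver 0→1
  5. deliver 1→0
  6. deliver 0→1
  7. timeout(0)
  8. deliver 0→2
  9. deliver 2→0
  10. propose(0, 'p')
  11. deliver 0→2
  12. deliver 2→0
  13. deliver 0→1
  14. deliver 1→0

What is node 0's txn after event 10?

3

e1 propose(0,'y'): 0[coor,t=1,-]
e2 deliver 0→2: 2[part,t=1,-]
e3 deliver 2→0: ·
e4 deliver 0→1: 1[part,t=1,-]
e5 deliver 1→0: 0[coor,t=1,y]
e6 deliver 0→1: 1[part,t=1,y]
e7 timeout(0): 0[coor,t=2,y]
e8 deliver 0→2: 2[part,t=1,y]
e9 deliver 2→0: ·
e10 propose(0,'p'): 0[coor,t=3,y]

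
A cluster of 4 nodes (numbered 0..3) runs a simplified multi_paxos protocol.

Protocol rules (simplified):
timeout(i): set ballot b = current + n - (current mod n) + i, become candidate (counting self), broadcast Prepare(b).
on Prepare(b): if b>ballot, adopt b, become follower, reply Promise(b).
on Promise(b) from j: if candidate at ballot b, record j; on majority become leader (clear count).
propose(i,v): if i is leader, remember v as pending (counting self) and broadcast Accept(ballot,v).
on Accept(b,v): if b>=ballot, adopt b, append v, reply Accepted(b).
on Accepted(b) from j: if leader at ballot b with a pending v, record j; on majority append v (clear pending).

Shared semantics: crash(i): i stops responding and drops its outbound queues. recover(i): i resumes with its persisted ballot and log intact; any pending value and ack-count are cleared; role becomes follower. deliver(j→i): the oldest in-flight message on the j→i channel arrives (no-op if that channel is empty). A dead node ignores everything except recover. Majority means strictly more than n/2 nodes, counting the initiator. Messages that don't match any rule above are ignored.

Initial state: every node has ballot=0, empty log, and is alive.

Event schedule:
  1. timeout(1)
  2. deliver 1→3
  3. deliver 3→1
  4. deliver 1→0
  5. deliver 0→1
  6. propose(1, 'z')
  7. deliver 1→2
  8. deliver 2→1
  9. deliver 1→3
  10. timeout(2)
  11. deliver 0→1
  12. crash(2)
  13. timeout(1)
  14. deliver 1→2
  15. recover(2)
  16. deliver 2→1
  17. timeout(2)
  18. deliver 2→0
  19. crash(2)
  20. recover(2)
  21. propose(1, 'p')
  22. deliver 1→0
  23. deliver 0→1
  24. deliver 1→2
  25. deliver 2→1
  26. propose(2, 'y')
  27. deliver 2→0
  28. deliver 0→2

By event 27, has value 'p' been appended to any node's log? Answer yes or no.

e1 timeout(1): 1[cand,b=5,-]
e2 deliver 1→3: 3[foll,b=5,-]
e3 deliver 3→1: ·
e4 deliver 1→0: 0[foll,b=5,-]
e5 deliver 0→1: 1[lead,b=5,-]
e6 propose(1,'z'): ·
e7 deliver 1→2: 2[foll,b=5,-]
e8 deliver 2→1: ·
e9 deliver 1→3: 3[foll,b=5,z]
e10 timeout(2): 2[cand,b=10,-]
e11 deliver 0→1: ·
e12 crash(2): 2[✗cand,b=10,-]
e13 timeout(1): 1[cand,b=9,-]
e14 deliver 1→2: ·
e15 recover(2): 2[foll,b=10,-]
e16 deliver 2→1: ·
e17 timeout(2): 2[cand,b=14,-]
e18 deliver 2→0: 0[foll,b=14,-]
e19 crash(2): 2[✗cand,b=14,-]
e20 recover(2): 2[foll,b=14,-]
e21 propose(1,'p'): ·
e22 deliver 1→0: ·
e23 deliver 0→1: ·
e24 deliver 1→2: ·
e25 deliver 2→1: ·
e26 propose(2,'y'): ·
e27 deliver 2→0: ·

no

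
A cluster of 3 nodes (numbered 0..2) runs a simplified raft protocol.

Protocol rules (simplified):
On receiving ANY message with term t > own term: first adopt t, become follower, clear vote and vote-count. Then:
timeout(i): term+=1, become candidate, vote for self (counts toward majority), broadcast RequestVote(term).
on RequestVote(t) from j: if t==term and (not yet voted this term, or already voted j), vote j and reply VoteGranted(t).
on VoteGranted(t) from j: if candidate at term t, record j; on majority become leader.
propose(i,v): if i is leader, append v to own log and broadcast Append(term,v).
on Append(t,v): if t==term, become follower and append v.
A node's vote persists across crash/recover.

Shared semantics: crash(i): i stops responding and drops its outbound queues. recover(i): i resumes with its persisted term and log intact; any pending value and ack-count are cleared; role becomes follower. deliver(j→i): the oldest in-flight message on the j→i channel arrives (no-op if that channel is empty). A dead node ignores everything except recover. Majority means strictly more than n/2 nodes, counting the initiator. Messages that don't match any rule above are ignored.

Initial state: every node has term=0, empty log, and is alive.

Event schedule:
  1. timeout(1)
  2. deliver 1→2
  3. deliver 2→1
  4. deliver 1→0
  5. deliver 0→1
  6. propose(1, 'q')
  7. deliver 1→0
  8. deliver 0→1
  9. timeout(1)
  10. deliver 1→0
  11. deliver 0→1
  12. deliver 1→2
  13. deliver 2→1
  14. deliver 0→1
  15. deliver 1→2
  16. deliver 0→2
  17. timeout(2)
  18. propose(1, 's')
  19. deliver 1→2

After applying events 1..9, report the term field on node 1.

1. timeout(1):  <1:cand t1 ->
2. deliver 1→2:  <2:foll t1 ->
3. deliver 2→1:  <1:lead t1 ->
4. deliver 1→0:  <0:foll t1 ->
5. deliver 0→1:  nop
6. propose(1,'q'):  <1:lead t1 q>
7. deliver 1→0:  <0:foll t1 q>
8. deliver 0→1:  nop
9. timeout(1):  <1:cand t2 q>

2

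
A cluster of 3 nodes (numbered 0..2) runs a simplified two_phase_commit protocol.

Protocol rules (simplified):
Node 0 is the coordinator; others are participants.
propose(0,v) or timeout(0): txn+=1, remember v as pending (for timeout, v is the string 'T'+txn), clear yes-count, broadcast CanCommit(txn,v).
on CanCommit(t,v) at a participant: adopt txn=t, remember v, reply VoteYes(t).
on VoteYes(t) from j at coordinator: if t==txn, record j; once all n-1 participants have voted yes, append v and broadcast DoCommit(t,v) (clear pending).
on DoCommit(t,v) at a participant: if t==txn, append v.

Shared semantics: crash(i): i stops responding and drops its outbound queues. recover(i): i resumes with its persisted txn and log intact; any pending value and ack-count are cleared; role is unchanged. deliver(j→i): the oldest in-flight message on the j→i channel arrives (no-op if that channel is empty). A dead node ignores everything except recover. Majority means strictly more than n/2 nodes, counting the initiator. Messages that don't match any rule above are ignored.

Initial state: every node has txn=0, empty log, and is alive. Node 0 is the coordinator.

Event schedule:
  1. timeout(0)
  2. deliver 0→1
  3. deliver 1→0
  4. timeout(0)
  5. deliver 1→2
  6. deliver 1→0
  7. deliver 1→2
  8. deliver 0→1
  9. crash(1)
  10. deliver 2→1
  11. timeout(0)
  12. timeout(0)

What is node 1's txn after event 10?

2

1. timeout(0):  <0:coor t1 ->
2. deliver 0→1:  <1:part t1 ->
3. deliver 1→0:  nop
4. timeout(0):  <0:coor t2 ->
5. deliver 1→2:  nop
6. deliver 1→0:  nop
7. deliver 1→2:  nop
8. deliver 0→1:  <1:part t2 ->
9. crash(1):  <1:✗part t2 ->
10. deliver 2→1:  nop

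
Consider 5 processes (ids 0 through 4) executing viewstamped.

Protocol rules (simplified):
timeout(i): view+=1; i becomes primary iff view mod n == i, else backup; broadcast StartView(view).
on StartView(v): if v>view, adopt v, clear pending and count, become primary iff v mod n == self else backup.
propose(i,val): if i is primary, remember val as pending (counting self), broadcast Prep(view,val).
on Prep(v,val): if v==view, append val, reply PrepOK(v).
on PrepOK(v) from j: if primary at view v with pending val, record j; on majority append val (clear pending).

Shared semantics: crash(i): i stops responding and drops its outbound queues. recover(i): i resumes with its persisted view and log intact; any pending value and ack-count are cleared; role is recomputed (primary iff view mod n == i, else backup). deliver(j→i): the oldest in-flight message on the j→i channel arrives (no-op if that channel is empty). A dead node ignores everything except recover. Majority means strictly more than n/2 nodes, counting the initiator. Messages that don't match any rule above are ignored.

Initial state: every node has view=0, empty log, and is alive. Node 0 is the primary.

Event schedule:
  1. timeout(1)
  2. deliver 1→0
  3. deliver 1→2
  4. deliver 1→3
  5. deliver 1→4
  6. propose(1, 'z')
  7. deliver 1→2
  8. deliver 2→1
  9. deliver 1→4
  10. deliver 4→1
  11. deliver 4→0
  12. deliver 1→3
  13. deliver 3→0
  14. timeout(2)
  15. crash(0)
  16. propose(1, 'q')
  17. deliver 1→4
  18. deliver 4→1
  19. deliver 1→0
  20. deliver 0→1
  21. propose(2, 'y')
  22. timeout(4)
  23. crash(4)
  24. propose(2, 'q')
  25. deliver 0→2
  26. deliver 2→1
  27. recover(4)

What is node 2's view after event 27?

2

e1 timeout(1): 1[prim,v=1,-]
e2 deliver 1→0: 0[back,v=1,-]
e3 deliver 1→2: 2[back,v=1,-]
e4 deliver 1→3: 3[back,v=1,-]
e5 deliver 1→4: 4[back,v=1,-]
e6 propose(1,'z'): ·
e7 deliver 1→2: 2[back,v=1,z]
e8 deliver 2→1: ·
e9 deliver 1→4: 4[back,v=1,z]
e10 deliver 4→1: 1[prim,v=1,z]
e11 deliver 4→0: ·
e12 deliver 1→3: 3[back,v=1,z]
e13 deliver 3→0: ·
e14 timeout(2): 2[prim,v=2,z]
e15 crash(0): 0[✗back,v=1,-]
e16 propose(1,'q'): ·
e17 deliver 1→4: 4[back,v=1,z,q]
e18 deliver 4→1: ·
e19 deliver 1→0: ·
e20 deliver 0→1: ·
e21 propose(2,'y'): ·
e22 timeout(4): 4[back,v=2,z,q]
e23 crash(4): 4[✗back,v=2,z,q]
e24 propose(2,'q'): ·
e25 deliver 0→2: ·
e26 deliver 2→1: 1[back,v=2,z]
e27 recover(4): 4[back,v=2,z,q]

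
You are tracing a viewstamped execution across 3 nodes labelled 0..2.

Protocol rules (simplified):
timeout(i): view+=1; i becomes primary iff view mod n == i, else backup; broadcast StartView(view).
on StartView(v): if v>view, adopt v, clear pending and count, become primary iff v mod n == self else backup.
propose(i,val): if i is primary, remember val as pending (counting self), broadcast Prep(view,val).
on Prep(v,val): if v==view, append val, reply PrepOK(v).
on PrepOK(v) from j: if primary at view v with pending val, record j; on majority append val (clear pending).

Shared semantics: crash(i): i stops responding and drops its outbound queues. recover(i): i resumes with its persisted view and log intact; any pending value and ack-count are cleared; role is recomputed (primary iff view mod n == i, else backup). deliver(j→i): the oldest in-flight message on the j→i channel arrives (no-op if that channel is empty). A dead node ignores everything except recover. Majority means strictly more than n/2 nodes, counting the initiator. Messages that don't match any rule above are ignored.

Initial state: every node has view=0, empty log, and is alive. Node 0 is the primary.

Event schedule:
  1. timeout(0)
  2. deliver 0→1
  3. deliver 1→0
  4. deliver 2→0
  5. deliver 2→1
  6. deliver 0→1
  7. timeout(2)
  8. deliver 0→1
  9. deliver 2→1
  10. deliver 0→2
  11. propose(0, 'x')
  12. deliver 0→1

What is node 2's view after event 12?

1. timeout(0):  <0:back v1 ->
2. deliver 0→1:  <1:prim v1 ->
3. deliver 1→0:  nop
4. deliver 2→0:  nop
5. deliver 2→1:  nop
6. deliver 0→1:  nop
7. timeout(2):  <2:back v1 ->
8. deliver 0→1:  nop
9. deliver 2→1:  nop
10. deliver 0→2:  nop
11. propose(0,'x'):  nop
12. deliver 0→1:  nop

1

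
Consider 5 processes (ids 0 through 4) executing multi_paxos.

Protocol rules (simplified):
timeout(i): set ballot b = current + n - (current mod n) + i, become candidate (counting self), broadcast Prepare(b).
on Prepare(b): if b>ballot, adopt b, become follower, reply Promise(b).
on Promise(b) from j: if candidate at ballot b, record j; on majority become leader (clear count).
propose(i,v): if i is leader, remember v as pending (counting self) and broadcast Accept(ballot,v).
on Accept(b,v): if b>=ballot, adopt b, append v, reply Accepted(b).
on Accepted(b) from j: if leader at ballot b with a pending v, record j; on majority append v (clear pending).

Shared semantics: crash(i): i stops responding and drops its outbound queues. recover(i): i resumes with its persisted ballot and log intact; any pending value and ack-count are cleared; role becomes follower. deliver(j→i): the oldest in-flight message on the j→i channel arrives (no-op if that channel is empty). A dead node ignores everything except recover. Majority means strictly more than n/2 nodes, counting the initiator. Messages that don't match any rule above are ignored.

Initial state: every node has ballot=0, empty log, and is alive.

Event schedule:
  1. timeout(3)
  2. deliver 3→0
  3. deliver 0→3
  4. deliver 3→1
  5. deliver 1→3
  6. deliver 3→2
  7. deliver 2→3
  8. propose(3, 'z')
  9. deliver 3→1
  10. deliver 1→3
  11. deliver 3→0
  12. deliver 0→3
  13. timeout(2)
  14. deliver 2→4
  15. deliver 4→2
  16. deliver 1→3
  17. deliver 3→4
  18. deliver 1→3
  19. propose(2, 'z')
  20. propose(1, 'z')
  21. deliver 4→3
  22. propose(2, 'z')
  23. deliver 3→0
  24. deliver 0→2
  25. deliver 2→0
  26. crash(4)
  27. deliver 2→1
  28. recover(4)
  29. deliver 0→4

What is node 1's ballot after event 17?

after 1 — timeout(3): n3:cand/b8/[-]
after 2 — deliver 3→0: n0:foll/b8/[-]
after 3 — deliver 0→3: ·
after 4 — deliver 3→1: n1:foll/b8/[-]
after 5 — deliver 1→3: n3:lead/b8/[-]
after 6 — deliver 3→2: n2:foll/b8/[-]
after 7 — deliver 2→3: ·
after 8 — propose(3,'z'): ·
after 9 — deliver 3→1: n1:foll/b8/[z]
after 10 — deliver 1→3: ·
after 11 — deliver 3→0: n0:foll/b8/[z]
after 12 — deliver 0→3: n3:lead/b8/[z]
after 13 — timeout(2): n2:cand/b12/[-]
after 14 — deliver 2→4: n4:foll/b12/[-]
after 15 — deliver 4→2: ·
after 16 — deliver 1→3: ·
after 17 — deliver 3→4: ·

8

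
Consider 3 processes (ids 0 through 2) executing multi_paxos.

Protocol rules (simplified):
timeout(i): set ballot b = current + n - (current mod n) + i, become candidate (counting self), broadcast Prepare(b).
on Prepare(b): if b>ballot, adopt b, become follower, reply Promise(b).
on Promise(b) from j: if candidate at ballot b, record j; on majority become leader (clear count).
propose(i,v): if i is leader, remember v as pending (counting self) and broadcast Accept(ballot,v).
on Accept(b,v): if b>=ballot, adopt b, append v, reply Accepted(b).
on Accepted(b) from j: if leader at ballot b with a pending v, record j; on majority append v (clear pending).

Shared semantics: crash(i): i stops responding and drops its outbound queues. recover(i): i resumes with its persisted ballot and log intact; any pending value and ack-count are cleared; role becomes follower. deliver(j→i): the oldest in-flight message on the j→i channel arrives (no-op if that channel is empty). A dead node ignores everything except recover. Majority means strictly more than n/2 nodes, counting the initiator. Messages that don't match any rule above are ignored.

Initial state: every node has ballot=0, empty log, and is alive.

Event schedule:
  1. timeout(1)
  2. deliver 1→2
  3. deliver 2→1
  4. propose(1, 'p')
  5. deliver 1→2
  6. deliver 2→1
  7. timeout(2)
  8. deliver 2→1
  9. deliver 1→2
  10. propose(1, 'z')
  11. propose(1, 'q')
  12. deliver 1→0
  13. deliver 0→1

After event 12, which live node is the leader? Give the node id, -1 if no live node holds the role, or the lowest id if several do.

e1 timeout(1): 1[cand,b=4,-]
e2 deliver 1→2: 2[foll,b=4,-]
e3 deliver 2→1: 1[lead,b=4,-]
e4 propose(1,'p'): ·
e5 deliver 1→2: 2[foll,b=4,p]
e6 deliver 2→1: 1[lead,b=4,p]
e7 timeout(2): 2[cand,b=8,p]
e8 deliver 2→1: 1[foll,b=8,p]
e9 deliver 1→2: 2[lead,b=8,p]
e10 propose(1,'z'): ·
e11 propose(1,'q'): ·
e12 deliver 1→0: 0[foll,b=4,-]

2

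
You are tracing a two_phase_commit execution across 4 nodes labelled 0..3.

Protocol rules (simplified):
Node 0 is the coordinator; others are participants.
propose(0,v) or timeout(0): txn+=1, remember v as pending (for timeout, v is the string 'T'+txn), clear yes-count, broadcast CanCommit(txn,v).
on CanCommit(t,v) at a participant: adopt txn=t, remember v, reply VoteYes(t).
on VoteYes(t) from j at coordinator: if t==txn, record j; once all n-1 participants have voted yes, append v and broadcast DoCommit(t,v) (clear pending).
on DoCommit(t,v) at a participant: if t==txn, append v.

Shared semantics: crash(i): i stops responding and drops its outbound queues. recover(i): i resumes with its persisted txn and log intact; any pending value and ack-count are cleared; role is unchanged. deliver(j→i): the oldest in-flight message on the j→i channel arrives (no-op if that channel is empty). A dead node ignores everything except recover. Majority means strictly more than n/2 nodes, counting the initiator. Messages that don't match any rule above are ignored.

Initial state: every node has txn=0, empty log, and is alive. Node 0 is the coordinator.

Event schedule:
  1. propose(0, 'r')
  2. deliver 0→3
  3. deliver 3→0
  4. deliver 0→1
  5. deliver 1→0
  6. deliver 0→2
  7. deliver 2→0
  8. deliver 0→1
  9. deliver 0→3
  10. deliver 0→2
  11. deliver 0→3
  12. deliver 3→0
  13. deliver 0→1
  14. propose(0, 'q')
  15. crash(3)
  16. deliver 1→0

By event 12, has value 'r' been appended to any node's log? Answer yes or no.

[1] propose(0,'r') → N0(coor t1 [-])
[2] deliver 0→3 → N3(part t1 [-])
[3] deliver 3→0 → ∅
[4] deliver 0→1 → N1(part t1 [-])
[5] deliver 1→0 → ∅
[6] deliver 0→2 → N2(part t1 [-])
[7] deliver 2→0 → N0(coor t1 [r])
[8] deliver 0→1 → N1(part t1 [r])
[9] deliver 0→3 → N3(part t1 [r])
[10] deliver 0→2 → N2(part t1 [r])
[11] deliver 0→3 → ∅
[12] deliver 3→0 → ∅

yes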